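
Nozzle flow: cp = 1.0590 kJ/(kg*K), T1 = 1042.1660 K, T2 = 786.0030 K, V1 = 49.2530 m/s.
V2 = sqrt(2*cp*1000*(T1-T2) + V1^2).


dT = 256.1630 K
2*cp*1000*dT = 542553.2340
V1^2 = 2425.8580
V2 = sqrt(544979.0920) = 738.2270 m/s

738.2270 m/s


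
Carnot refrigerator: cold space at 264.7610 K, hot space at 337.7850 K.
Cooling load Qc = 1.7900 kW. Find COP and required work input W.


COP = 264.7610 / 73.0240 = 3.6257
W = 1.7900 / 3.6257 = 0.4937 kW

COP = 3.6257, W = 0.4937 kW


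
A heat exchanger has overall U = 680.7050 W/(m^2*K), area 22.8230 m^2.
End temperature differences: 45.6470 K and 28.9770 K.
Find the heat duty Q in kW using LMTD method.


LMTD = 36.6829 K
Q = 680.7050 * 22.8230 * 36.6829 = 569895.2582 W = 569.8953 kW

569.8953 kW


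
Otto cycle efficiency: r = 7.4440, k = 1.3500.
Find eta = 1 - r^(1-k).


r^(k-1) = 2.0190
eta = 1 - 1/2.0190 = 0.5047 = 50.4701%

50.4701%


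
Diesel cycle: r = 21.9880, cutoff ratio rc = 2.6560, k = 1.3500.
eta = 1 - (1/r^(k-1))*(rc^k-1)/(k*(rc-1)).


r^(k-1) = 2.9496
rc^k = 3.7386
eta = 0.5847 = 58.4694%

58.4694%


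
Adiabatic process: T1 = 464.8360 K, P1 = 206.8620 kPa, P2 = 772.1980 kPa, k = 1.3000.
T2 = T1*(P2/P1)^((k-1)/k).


(k-1)/k = 0.2308
(P2/P1)^exp = 1.3552
T2 = 464.8360 * 1.3552 = 629.9569 K

629.9569 K


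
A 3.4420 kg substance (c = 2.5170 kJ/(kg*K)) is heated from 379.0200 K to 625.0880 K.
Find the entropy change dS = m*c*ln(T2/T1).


T2/T1 = 1.6492
ln(T2/T1) = 0.5003
dS = 3.4420 * 2.5170 * 0.5003 = 4.3344 kJ/K

4.3344 kJ/K


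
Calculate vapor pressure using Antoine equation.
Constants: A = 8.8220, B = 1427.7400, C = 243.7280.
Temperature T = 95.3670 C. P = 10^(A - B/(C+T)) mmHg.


C+T = 339.0950
B/(C+T) = 4.2104
log10(P) = 8.8220 - 4.2104 = 4.6116
P = 10^4.6116 = 40884.3878 mmHg

40884.3878 mmHg


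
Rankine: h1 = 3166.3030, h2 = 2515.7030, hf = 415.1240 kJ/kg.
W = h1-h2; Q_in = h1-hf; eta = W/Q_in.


W = 650.6000 kJ/kg
Q_in = 2751.1790 kJ/kg
eta = 0.2365 = 23.6480%

eta = 23.6480%


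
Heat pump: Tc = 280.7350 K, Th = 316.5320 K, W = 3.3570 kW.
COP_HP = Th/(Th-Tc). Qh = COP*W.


COP = 316.5320 / 35.7970 = 8.8424
Qh = 8.8424 * 3.3570 = 29.6840 kW

COP = 8.8424, Qh = 29.6840 kW


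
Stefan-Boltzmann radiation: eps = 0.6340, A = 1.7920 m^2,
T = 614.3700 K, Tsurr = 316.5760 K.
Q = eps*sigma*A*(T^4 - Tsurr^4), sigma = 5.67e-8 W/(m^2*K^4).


T^4 = 1.4247e+11
Tsurr^4 = 1.0044e+10
Q = 0.6340 * 5.67e-8 * 1.7920 * 1.3242e+11 = 8530.5985 W

8530.5985 W


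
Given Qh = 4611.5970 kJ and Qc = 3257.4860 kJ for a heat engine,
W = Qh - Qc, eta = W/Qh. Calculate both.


W = 4611.5970 - 3257.4860 = 1354.1110 kJ
eta = 1354.1110 / 4611.5970 = 0.2936 = 29.3632%

W = 1354.1110 kJ, eta = 29.3632%


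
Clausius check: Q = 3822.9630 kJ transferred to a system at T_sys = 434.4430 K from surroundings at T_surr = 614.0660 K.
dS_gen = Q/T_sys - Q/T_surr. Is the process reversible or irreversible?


dS_sys = 3822.9630/434.4430 = 8.7997 kJ/K
dS_surr = -3822.9630/614.0660 = -6.2257 kJ/K
dS_gen = 8.7997 - 6.2257 = 2.5740 kJ/K (irreversible)

dS_gen = 2.5740 kJ/K, irreversible


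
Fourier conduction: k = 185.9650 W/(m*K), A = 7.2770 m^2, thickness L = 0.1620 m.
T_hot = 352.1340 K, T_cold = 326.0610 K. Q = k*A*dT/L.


dT = 26.0730 K
Q = 185.9650 * 7.2770 * 26.0730 / 0.1620 = 217800.8546 W

217800.8546 W


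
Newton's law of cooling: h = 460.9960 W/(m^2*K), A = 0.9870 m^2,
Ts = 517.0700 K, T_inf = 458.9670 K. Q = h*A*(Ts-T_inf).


dT = 58.1030 K
Q = 460.9960 * 0.9870 * 58.1030 = 26437.0423 W

26437.0423 W


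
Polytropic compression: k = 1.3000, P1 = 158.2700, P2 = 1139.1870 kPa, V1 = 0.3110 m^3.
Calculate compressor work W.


(k-1)/k = 0.2308
(P2/P1)^exp = 1.5769
W = 4.3333 * 158.2700 * 0.3110 * (1.5769 - 1) = 123.0581 kJ

123.0581 kJ


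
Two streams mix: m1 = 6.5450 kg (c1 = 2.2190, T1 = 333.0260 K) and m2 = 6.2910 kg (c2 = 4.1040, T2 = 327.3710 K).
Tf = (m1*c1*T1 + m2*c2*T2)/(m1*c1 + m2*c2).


num = 13288.8057
den = 40.3416
Tf = 329.4069 K

329.4069 K


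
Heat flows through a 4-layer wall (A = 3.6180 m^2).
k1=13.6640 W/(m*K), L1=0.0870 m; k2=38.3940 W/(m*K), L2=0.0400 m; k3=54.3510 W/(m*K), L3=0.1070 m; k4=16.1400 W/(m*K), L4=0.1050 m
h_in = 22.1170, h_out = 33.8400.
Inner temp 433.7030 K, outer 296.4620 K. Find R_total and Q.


R_conv_in = 1/(22.1170*3.6180) = 0.0125
R_1 = 0.0870/(13.6640*3.6180) = 0.0018
R_2 = 0.0400/(38.3940*3.6180) = 0.0003
R_3 = 0.1070/(54.3510*3.6180) = 0.0005
R_4 = 0.1050/(16.1400*3.6180) = 0.0018
R_conv_out = 1/(33.8400*3.6180) = 0.0082
R_total = 0.0251 K/W
Q = 137.2410 / 0.0251 = 5477.6429 W

R_total = 0.0251 K/W, Q = 5477.6429 W


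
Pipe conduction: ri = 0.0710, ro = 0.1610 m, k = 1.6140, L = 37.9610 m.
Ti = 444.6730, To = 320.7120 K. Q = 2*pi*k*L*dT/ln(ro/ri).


dT = 123.9610 K
ln(ro/ri) = 0.8187
Q = 2*pi*1.6140*37.9610*123.9610 / 0.8187 = 58286.5478 W

58286.5478 W


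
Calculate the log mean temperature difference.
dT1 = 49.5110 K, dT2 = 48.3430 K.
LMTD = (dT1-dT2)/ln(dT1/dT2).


dT1/dT2 = 1.0242
ln(dT1/dT2) = 0.0239
LMTD = 1.1680 / 0.0239 = 48.9247 K

48.9247 K


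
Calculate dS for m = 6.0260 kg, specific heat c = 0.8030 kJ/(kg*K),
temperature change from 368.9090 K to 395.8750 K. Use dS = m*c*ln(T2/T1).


T2/T1 = 1.0731
ln(T2/T1) = 0.0705
dS = 6.0260 * 0.8030 * 0.0705 = 0.3414 kJ/K

0.3414 kJ/K


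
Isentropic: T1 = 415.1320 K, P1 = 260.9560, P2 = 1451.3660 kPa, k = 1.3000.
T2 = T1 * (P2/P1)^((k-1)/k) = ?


(k-1)/k = 0.2308
(P2/P1)^exp = 1.4858
T2 = 415.1320 * 1.4858 = 616.8189 K

616.8189 K


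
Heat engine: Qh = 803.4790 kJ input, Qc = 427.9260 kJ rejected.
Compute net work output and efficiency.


W = 803.4790 - 427.9260 = 375.5530 kJ
eta = 375.5530 / 803.4790 = 0.4674 = 46.7409%

W = 375.5530 kJ, eta = 46.7409%


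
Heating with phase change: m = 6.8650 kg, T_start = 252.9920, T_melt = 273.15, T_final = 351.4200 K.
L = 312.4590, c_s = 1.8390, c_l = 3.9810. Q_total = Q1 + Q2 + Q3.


Q1 (sensible, solid) = 6.8650 * 1.8390 * 20.1580 = 254.4894 kJ
Q2 (latent) = 6.8650 * 312.4590 = 2145.0310 kJ
Q3 (sensible, liquid) = 6.8650 * 3.9810 * 78.2700 = 2139.0851 kJ
Q_total = 4538.6055 kJ

4538.6055 kJ


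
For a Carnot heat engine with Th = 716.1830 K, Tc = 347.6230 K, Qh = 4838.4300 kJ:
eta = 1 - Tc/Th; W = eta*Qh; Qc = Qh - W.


eta = 1 - 347.6230/716.1830 = 0.5146
W = 0.5146 * 4838.4300 = 2489.9387 kJ
Qc = 4838.4300 - 2489.9387 = 2348.4913 kJ

eta = 51.4617%, W = 2489.9387 kJ, Qc = 2348.4913 kJ


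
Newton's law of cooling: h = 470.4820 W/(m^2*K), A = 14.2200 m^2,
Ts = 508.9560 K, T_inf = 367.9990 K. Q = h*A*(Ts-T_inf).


dT = 140.9570 K
Q = 470.4820 * 14.2200 * 140.9570 = 943038.1387 W

943038.1387 W


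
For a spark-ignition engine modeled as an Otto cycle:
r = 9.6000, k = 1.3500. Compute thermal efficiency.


r^(k-1) = 2.2070
eta = 1 - 1/2.2070 = 0.5469 = 54.6889%

54.6889%


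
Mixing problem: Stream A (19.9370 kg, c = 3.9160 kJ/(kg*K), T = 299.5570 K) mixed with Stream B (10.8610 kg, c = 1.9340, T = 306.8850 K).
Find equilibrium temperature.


num = 29833.5740
den = 99.0785
Tf = 301.1106 K

301.1106 K


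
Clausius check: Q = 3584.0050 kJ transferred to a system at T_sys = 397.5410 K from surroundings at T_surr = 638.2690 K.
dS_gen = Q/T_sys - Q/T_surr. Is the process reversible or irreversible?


dS_sys = 3584.0050/397.5410 = 9.0154 kJ/K
dS_surr = -3584.0050/638.2690 = -5.6152 kJ/K
dS_gen = 9.0154 - 5.6152 = 3.4002 kJ/K (irreversible)

dS_gen = 3.4002 kJ/K, irreversible


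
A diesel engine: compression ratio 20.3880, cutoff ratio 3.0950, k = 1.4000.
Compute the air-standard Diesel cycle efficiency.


r^(k-1) = 3.3400
rc^k = 4.8632
eta = 0.6056 = 60.5644%

60.5644%


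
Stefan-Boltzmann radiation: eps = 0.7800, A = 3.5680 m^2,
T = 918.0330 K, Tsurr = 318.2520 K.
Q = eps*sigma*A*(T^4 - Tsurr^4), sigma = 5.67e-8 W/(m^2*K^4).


T^4 = 7.1029e+11
Tsurr^4 = 1.0259e+10
Q = 0.7800 * 5.67e-8 * 3.5680 * 7.0003e+11 = 110463.1729 W

110463.1729 W


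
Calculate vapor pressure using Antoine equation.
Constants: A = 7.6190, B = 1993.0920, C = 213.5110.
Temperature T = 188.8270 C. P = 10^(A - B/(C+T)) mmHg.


C+T = 402.3380
B/(C+T) = 4.9538
log10(P) = 7.6190 - 4.9538 = 2.6652
P = 10^2.6652 = 462.6204 mmHg

462.6204 mmHg


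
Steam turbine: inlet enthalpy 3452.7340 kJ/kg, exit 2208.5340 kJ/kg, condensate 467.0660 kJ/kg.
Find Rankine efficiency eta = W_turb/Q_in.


W = 1244.2000 kJ/kg
Q_in = 2985.6680 kJ/kg
eta = 0.4167 = 41.6724%

eta = 41.6724%


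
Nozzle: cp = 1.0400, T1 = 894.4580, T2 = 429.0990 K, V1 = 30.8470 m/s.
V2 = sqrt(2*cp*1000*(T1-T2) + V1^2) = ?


dT = 465.3590 K
2*cp*1000*dT = 967946.7200
V1^2 = 951.5374
V2 = sqrt(968898.2574) = 984.3263 m/s

984.3263 m/s


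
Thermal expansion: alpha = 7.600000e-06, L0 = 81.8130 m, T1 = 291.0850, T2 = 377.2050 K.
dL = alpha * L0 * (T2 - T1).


dT = 86.1200 K
dL = 7.600000e-06 * 81.8130 * 86.1200 = 0.053548 m
L_final = 81.866548 m

dL = 0.053548 m


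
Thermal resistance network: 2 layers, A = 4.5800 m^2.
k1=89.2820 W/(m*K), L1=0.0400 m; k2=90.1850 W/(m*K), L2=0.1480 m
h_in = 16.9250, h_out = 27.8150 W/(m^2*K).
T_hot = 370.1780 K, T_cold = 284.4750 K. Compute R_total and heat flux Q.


R_conv_in = 1/(16.9250*4.5800) = 0.0129
R_1 = 0.0400/(89.2820*4.5800) = 9.7821e-05
R_2 = 0.1480/(90.1850*4.5800) = 0.0004
R_conv_out = 1/(27.8150*4.5800) = 0.0078
R_total = 0.0212 K/W
Q = 85.7030 / 0.0212 = 4041.3827 W

R_total = 0.0212 K/W, Q = 4041.3827 W


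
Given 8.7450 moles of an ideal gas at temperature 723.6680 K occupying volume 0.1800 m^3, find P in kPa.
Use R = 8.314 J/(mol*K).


P = nRT/V = 8.7450 * 8.314 * 723.6680 / 0.1800
= 52614.9550 / 0.1800 = 292305.3053 Pa = 292.3053 kPa

292.3053 kPa


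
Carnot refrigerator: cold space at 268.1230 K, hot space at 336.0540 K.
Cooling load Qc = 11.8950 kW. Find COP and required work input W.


COP = 268.1230 / 67.9310 = 3.9470
W = 11.8950 / 3.9470 = 3.0137 kW

COP = 3.9470, W = 3.0137 kW


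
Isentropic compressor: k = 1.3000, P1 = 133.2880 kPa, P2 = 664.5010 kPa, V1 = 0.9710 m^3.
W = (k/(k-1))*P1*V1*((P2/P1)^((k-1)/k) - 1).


(k-1)/k = 0.2308
(P2/P1)^exp = 1.4488
W = 4.3333 * 133.2880 * 0.9710 * (1.4488 - 1) = 251.7018 kJ

251.7018 kJ


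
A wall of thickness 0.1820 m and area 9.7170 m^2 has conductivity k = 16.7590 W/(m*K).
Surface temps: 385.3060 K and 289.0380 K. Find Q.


dT = 96.2680 K
Q = 16.7590 * 9.7170 * 96.2680 / 0.1820 = 86137.2227 W

86137.2227 W


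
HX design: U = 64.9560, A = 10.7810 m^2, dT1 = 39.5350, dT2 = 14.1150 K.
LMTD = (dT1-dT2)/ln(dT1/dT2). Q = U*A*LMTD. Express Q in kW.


LMTD = 24.6809 K
Q = 64.9560 * 10.7810 * 24.6809 = 17283.7686 W = 17.2838 kW

17.2838 kW


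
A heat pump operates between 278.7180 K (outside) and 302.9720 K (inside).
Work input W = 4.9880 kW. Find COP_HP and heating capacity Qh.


COP = 302.9720 / 24.2540 = 12.4916
Qh = 12.4916 * 4.9880 = 62.3083 kW

COP = 12.4916, Qh = 62.3083 kW


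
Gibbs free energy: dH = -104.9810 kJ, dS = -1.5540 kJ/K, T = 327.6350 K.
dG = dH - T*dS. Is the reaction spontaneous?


T*dS = 327.6350 * -1.5540 = -509.1448 kJ
dG = -104.9810 + 509.1448 = 404.1638 kJ (non-spontaneous)

dG = 404.1638 kJ, non-spontaneous


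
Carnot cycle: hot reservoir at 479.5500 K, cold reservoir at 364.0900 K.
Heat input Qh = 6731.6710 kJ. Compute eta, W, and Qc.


eta = 1 - 364.0900/479.5500 = 0.2408
W = 0.2408 * 6731.6710 = 1620.7668 kJ
Qc = 6731.6710 - 1620.7668 = 5110.9042 kJ

eta = 24.0767%, W = 1620.7668 kJ, Qc = 5110.9042 kJ


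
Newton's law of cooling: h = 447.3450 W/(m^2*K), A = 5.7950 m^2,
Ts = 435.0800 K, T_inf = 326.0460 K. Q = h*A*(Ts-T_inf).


dT = 109.0340 K
Q = 447.3450 * 5.7950 * 109.0340 = 282655.8464 W

282655.8464 W


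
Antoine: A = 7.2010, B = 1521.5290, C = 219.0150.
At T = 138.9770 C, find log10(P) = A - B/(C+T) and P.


C+T = 357.9920
B/(C+T) = 4.2502
log10(P) = 7.2010 - 4.2502 = 2.9508
P = 10^2.9508 = 892.9436 mmHg

892.9436 mmHg


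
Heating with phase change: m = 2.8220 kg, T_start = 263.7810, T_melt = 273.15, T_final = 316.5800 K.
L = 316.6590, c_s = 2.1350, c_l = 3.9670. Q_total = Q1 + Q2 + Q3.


Q1 (sensible, solid) = 2.8220 * 2.1350 * 9.3690 = 56.4479 kJ
Q2 (latent) = 2.8220 * 316.6590 = 893.6117 kJ
Q3 (sensible, liquid) = 2.8220 * 3.9670 * 43.4300 = 486.1934 kJ
Q_total = 1436.2530 kJ

1436.2530 kJ


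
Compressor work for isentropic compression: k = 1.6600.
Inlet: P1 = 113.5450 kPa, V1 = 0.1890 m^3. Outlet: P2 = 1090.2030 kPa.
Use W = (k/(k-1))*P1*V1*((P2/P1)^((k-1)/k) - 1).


(k-1)/k = 0.3976
(P2/P1)^exp = 2.4579
W = 2.5152 * 113.5450 * 0.1890 * (2.4579 - 1) = 78.6918 kJ

78.6918 kJ


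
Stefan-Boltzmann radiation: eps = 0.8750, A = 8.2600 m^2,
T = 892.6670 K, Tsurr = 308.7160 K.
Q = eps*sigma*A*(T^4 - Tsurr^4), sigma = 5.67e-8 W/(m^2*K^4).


T^4 = 6.3498e+11
Tsurr^4 = 9.0832e+09
Q = 0.8750 * 5.67e-8 * 8.2600 * 6.2589e+11 = 256490.7853 W

256490.7853 W


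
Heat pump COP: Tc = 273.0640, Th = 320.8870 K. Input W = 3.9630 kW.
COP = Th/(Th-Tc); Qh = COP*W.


COP = 320.8870 / 47.8230 = 6.7099
Qh = 6.7099 * 3.9630 = 26.5913 kW

COP = 6.7099, Qh = 26.5913 kW


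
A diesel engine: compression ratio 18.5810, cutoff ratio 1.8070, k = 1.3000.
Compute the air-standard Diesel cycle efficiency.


r^(k-1) = 2.4028
rc^k = 2.1580
eta = 0.5406 = 54.0633%

54.0633%


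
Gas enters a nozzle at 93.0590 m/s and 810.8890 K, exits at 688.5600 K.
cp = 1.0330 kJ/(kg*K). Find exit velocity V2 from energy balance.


dT = 122.3290 K
2*cp*1000*dT = 252731.7140
V1^2 = 8659.9775
V2 = sqrt(261391.6915) = 511.2648 m/s

511.2648 m/s


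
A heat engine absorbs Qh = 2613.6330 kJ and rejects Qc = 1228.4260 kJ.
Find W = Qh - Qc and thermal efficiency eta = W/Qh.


W = 2613.6330 - 1228.4260 = 1385.2070 kJ
eta = 1385.2070 / 2613.6330 = 0.5300 = 52.9993%

W = 1385.2070 kJ, eta = 52.9993%


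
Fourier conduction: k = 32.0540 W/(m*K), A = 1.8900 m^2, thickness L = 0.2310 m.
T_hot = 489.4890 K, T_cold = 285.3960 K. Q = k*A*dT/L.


dT = 204.0930 K
Q = 32.0540 * 1.8900 * 204.0930 / 0.2310 = 53525.4302 W

53525.4302 W


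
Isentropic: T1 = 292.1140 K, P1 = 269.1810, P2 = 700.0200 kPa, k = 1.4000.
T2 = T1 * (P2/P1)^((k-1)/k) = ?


(k-1)/k = 0.2857
(P2/P1)^exp = 1.3140
T2 = 292.1140 * 1.3140 = 383.8333 K

383.8333 K


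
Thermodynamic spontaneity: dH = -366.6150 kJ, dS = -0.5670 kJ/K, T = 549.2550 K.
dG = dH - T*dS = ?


T*dS = 549.2550 * -0.5670 = -311.4276 kJ
dG = -366.6150 + 311.4276 = -55.1874 kJ (spontaneous)

dG = -55.1874 kJ, spontaneous


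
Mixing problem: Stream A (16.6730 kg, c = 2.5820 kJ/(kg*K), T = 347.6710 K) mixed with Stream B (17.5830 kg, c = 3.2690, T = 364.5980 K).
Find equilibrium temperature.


num = 35923.7927
den = 100.5285
Tf = 357.3493 K

357.3493 K


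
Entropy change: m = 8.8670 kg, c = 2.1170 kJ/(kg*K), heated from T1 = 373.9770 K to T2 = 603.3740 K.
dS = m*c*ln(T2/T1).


T2/T1 = 1.6134
ln(T2/T1) = 0.4783
dS = 8.8670 * 2.1170 * 0.4783 = 8.9792 kJ/K

8.9792 kJ/K


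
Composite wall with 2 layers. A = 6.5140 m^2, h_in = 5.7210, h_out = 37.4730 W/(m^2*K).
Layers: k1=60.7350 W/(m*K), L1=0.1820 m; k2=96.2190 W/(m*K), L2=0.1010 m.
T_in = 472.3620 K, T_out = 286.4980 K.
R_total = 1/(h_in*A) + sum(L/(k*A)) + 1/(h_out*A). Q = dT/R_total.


R_conv_in = 1/(5.7210*6.5140) = 0.0268
R_1 = 0.1820/(60.7350*6.5140) = 0.0005
R_2 = 0.1010/(96.2190*6.5140) = 0.0002
R_conv_out = 1/(37.4730*6.5140) = 0.0041
R_total = 0.0316 K/W
Q = 185.8640 / 0.0316 = 5890.8037 W

R_total = 0.0316 K/W, Q = 5890.8037 W


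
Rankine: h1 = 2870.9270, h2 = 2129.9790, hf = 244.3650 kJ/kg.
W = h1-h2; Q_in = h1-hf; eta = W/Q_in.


W = 740.9480 kJ/kg
Q_in = 2626.5620 kJ/kg
eta = 0.2821 = 28.2098%

eta = 28.2098%


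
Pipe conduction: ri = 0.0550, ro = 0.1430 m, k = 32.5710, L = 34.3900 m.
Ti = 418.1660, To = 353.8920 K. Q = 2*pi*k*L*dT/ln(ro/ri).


dT = 64.2740 K
ln(ro/ri) = 0.9555
Q = 2*pi*32.5710*34.3900*64.2740 / 0.9555 = 473415.6077 W

473415.6077 W


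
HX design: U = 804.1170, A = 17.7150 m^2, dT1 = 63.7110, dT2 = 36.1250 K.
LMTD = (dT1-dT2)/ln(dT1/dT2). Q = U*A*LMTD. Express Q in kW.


LMTD = 48.6207 K
Q = 804.1170 * 17.7150 * 48.6207 = 692597.8950 W = 692.5979 kW

692.5979 kW


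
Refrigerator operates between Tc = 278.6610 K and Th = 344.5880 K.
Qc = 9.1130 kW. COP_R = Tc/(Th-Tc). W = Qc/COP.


COP = 278.6610 / 65.9270 = 4.2268
W = 9.1130 / 4.2268 = 2.1560 kW

COP = 4.2268, W = 2.1560 kW


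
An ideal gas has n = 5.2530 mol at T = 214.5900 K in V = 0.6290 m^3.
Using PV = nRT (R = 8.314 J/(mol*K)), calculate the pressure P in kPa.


P = nRT/V = 5.2530 * 8.314 * 214.5900 / 0.6290
= 9371.8839 / 0.6290 = 14899.6565 Pa = 14.8997 kPa

14.8997 kPa


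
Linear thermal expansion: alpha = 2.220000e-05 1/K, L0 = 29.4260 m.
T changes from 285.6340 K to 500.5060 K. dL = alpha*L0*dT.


dT = 214.8720 K
dL = 2.220000e-05 * 29.4260 * 214.8720 = 0.140367 m
L_final = 29.566367 m

dL = 0.140367 m


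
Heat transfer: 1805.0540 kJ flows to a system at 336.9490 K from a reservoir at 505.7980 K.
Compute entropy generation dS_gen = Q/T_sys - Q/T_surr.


dS_sys = 1805.0540/336.9490 = 5.3571 kJ/K
dS_surr = -1805.0540/505.7980 = -3.5687 kJ/K
dS_gen = 5.3571 - 3.5687 = 1.7883 kJ/K (irreversible)

dS_gen = 1.7883 kJ/K, irreversible


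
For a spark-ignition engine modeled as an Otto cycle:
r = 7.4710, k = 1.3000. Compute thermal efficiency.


r^(k-1) = 1.8282
eta = 1 - 1/1.8282 = 0.4530 = 45.3001%

45.3001%


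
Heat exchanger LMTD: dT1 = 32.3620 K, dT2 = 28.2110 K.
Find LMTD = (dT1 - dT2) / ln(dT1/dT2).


dT1/dT2 = 1.1471
ln(dT1/dT2) = 0.1373
LMTD = 4.1510 / 0.1373 = 30.2390 K

30.2390 K


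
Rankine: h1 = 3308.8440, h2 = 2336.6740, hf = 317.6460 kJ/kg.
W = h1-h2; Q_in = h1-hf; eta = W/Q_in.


W = 972.1700 kJ/kg
Q_in = 2991.1980 kJ/kg
eta = 0.3250 = 32.5010%

eta = 32.5010%


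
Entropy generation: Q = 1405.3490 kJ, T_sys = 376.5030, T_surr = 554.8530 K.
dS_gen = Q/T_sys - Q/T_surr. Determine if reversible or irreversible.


dS_sys = 1405.3490/376.5030 = 3.7326 kJ/K
dS_surr = -1405.3490/554.8530 = -2.5328 kJ/K
dS_gen = 3.7326 - 2.5328 = 1.1998 kJ/K (irreversible)

dS_gen = 1.1998 kJ/K, irreversible


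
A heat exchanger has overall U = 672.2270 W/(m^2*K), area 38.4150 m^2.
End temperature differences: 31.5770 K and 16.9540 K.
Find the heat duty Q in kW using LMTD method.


LMTD = 23.5125 K
Q = 672.2270 * 38.4150 * 23.5125 = 607176.7115 W = 607.1767 kW

607.1767 kW


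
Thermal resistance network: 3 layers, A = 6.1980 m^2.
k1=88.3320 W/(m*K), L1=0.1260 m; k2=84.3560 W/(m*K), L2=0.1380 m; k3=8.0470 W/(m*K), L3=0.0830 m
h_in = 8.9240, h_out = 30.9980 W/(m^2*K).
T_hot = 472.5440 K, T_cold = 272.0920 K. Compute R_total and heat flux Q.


R_conv_in = 1/(8.9240*6.1980) = 0.0181
R_1 = 0.1260/(88.3320*6.1980) = 0.0002
R_2 = 0.1380/(84.3560*6.1980) = 0.0003
R_3 = 0.0830/(8.0470*6.1980) = 0.0017
R_conv_out = 1/(30.9980*6.1980) = 0.0052
R_total = 0.0254 K/W
Q = 200.4520 / 0.0254 = 7878.5450 W

R_total = 0.0254 K/W, Q = 7878.5450 W


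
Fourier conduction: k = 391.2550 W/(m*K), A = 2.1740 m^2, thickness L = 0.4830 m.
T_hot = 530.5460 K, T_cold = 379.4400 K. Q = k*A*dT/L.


dT = 151.1060 K
Q = 391.2550 * 2.1740 * 151.1060 / 0.4830 = 266105.6030 W

266105.6030 W


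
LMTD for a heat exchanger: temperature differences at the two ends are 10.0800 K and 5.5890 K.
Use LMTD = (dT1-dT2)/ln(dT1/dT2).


dT1/dT2 = 1.8035
ln(dT1/dT2) = 0.5898
LMTD = 4.4910 / 0.5898 = 7.6151 K

7.6151 K


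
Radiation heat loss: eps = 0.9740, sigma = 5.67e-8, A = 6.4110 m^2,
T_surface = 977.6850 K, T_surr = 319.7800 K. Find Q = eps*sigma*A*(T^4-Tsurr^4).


T^4 = 9.1368e+11
Tsurr^4 = 1.0457e+10
Q = 0.9740 * 5.67e-8 * 6.4110 * 9.0323e+11 = 319789.7301 W

319789.7301 W


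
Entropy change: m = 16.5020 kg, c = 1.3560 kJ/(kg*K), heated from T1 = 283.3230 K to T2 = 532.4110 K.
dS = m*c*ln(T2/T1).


T2/T1 = 1.8792
ln(T2/T1) = 0.6308
dS = 16.5020 * 1.3560 * 0.6308 = 14.1159 kJ/K

14.1159 kJ/K


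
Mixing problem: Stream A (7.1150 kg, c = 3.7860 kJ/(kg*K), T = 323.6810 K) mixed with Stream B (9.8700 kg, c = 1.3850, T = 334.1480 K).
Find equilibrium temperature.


num = 13286.9078
den = 40.6073
Tf = 327.2046 K

327.2046 K


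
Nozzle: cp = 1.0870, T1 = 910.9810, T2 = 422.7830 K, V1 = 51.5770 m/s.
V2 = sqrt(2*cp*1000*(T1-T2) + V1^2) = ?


dT = 488.1980 K
2*cp*1000*dT = 1061342.4520
V1^2 = 2660.1869
V2 = sqrt(1064002.6389) = 1031.5050 m/s

1031.5050 m/s


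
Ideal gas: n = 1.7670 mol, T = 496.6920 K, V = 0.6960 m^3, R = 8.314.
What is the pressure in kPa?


P = nRT/V = 1.7670 * 8.314 * 496.6920 / 0.6960
= 7296.8217 / 0.6960 = 10483.9392 Pa = 10.4839 kPa

10.4839 kPa


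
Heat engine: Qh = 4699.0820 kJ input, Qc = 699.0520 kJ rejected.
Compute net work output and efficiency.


W = 4699.0820 - 699.0520 = 4000.0300 kJ
eta = 4000.0300 / 4699.0820 = 0.8512 = 85.1236%

W = 4000.0300 kJ, eta = 85.1236%


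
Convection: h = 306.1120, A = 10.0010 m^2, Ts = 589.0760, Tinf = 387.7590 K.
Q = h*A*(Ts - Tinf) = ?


dT = 201.3170 K
Q = 306.1120 * 10.0010 * 201.3170 = 616317.1206 W

616317.1206 W


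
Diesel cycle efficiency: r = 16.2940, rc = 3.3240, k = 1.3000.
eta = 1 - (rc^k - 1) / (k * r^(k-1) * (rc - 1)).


r^(k-1) = 2.3100
rc^k = 4.7661
eta = 0.4604 = 46.0366%

46.0366%


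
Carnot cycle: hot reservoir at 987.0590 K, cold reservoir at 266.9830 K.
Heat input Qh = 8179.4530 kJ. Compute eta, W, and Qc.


eta = 1 - 266.9830/987.0590 = 0.7295
W = 0.7295 * 8179.4530 = 5967.0474 kJ
Qc = 8179.4530 - 5967.0474 = 2212.4056 kJ

eta = 72.9517%, W = 5967.0474 kJ, Qc = 2212.4056 kJ


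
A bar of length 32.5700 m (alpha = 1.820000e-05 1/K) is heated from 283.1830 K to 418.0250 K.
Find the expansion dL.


dT = 134.8420 K
dL = 1.820000e-05 * 32.5700 * 134.8420 = 0.079931 m
L_final = 32.649931 m

dL = 0.079931 m


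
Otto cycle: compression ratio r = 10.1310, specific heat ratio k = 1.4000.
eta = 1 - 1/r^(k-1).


r^(k-1) = 2.5250
eta = 1 - 1/2.5250 = 0.6040 = 60.3960%

60.3960%


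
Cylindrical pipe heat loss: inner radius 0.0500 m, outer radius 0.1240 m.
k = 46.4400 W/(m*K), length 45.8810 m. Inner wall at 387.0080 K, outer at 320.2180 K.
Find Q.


dT = 66.7900 K
ln(ro/ri) = 0.9083
Q = 2*pi*46.4400*45.8810*66.7900 / 0.9083 = 984480.0010 W

984480.0010 W


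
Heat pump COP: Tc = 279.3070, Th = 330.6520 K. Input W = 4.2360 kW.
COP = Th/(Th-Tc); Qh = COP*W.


COP = 330.6520 / 51.3450 = 6.4398
Qh = 6.4398 * 4.2360 = 27.2790 kW

COP = 6.4398, Qh = 27.2790 kW


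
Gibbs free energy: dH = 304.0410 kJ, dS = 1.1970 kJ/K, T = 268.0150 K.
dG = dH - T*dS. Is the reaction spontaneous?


T*dS = 268.0150 * 1.1970 = 320.8140 kJ
dG = 304.0410 - 320.8140 = -16.7730 kJ (spontaneous)

dG = -16.7730 kJ, spontaneous


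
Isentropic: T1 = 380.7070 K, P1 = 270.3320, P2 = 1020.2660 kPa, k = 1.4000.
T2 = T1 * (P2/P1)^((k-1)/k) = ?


(k-1)/k = 0.2857
(P2/P1)^exp = 1.4615
T2 = 380.7070 * 1.4615 = 556.4106 K

556.4106 K


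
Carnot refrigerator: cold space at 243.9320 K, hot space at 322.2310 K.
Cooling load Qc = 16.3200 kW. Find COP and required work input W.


COP = 243.9320 / 78.2990 = 3.1154
W = 16.3200 / 3.1154 = 5.2385 kW

COP = 3.1154, W = 5.2385 kW


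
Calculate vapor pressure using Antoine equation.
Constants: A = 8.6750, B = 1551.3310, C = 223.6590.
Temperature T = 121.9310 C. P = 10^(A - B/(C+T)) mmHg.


C+T = 345.5900
B/(C+T) = 4.4889
log10(P) = 8.6750 - 4.4889 = 4.1861
P = 10^4.1861 = 15348.4716 mmHg

15348.4716 mmHg


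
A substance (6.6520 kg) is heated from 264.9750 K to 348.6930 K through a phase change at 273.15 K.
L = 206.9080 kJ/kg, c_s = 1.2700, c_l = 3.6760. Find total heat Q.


Q1 (sensible, solid) = 6.6520 * 1.2700 * 8.1750 = 69.0627 kJ
Q2 (latent) = 6.6520 * 206.9080 = 1376.3520 kJ
Q3 (sensible, liquid) = 6.6520 * 3.6760 * 75.5430 = 1847.2342 kJ
Q_total = 3292.6490 kJ

3292.6490 kJ


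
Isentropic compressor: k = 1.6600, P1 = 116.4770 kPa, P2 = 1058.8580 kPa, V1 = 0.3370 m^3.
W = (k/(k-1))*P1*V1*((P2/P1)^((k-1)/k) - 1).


(k-1)/k = 0.3976
(P2/P1)^exp = 2.4051
W = 2.5152 * 116.4770 * 0.3370 * (2.4051 - 1) = 138.7186 kJ

138.7186 kJ


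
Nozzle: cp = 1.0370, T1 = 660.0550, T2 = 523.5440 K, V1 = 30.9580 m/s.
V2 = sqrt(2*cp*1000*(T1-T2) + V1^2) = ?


dT = 136.5110 K
2*cp*1000*dT = 283123.8140
V1^2 = 958.3978
V2 = sqrt(284082.2118) = 532.9936 m/s

532.9936 m/s


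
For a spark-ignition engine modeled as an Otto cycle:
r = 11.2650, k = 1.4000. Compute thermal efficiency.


r^(k-1) = 2.6345
eta = 1 - 1/2.6345 = 0.6204 = 62.0416%

62.0416%


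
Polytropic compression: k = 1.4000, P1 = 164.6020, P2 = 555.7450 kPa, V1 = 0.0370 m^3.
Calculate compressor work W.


(k-1)/k = 0.2857
(P2/P1)^exp = 1.4157
W = 3.5000 * 164.6020 * 0.0370 * (1.4157 - 1) = 8.8619 kJ

8.8619 kJ


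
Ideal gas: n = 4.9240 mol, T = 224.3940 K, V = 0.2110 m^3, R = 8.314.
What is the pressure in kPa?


P = nRT/V = 4.9240 * 8.314 * 224.3940 / 0.2110
= 9186.2721 / 0.2110 = 43536.8345 Pa = 43.5368 kPa

43.5368 kPa


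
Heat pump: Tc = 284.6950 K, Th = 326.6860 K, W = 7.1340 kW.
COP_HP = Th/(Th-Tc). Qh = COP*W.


COP = 326.6860 / 41.9910 = 7.7799
Qh = 7.7799 * 7.1340 = 55.5018 kW

COP = 7.7799, Qh = 55.5018 kW


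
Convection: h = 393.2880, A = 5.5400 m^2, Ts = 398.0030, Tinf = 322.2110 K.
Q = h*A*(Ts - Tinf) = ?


dT = 75.7920 K
Q = 393.2880 * 5.5400 * 75.7920 = 165136.7859 W

165136.7859 W


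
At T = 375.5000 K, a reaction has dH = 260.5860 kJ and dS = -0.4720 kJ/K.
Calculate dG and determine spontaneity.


T*dS = 375.5000 * -0.4720 = -177.2360 kJ
dG = 260.5860 + 177.2360 = 437.8220 kJ (non-spontaneous)

dG = 437.8220 kJ, non-spontaneous


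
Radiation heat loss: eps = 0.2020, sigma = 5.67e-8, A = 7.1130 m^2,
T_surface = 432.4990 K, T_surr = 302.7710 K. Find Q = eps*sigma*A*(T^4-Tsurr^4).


T^4 = 3.4990e+10
Tsurr^4 = 8.4034e+09
Q = 0.2020 * 5.67e-8 * 7.1130 * 2.6586e+10 = 2165.9317 W

2165.9317 W


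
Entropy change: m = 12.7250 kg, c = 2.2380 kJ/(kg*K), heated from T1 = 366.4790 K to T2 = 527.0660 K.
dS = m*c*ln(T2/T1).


T2/T1 = 1.4382
ln(T2/T1) = 0.3634
dS = 12.7250 * 2.2380 * 0.3634 = 10.3487 kJ/K

10.3487 kJ/K


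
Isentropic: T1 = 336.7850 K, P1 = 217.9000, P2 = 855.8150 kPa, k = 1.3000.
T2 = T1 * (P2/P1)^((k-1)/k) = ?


(k-1)/k = 0.2308
(P2/P1)^exp = 1.3712
T2 = 336.7850 * 1.3712 = 461.8043 K

461.8043 K


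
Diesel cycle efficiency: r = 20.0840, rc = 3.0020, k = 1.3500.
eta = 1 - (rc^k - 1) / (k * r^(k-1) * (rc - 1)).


r^(k-1) = 2.8576
rc^k = 4.4107
eta = 0.5584 = 55.8385%

55.8385%


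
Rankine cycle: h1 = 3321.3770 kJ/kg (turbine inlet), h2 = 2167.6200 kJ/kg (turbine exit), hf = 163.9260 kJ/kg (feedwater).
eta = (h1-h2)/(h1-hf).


W = 1153.7570 kJ/kg
Q_in = 3157.4510 kJ/kg
eta = 0.3654 = 36.5408%

eta = 36.5408%


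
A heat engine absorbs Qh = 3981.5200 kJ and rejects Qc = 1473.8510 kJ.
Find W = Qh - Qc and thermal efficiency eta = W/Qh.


W = 3981.5200 - 1473.8510 = 2507.6690 kJ
eta = 2507.6690 / 3981.5200 = 0.6298 = 62.9827%

W = 2507.6690 kJ, eta = 62.9827%


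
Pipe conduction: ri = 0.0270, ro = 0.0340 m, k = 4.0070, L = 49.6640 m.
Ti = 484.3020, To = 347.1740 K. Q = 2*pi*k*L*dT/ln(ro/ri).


dT = 137.1280 K
ln(ro/ri) = 0.2305
Q = 2*pi*4.0070*49.6640*137.1280 / 0.2305 = 743792.0710 W

743792.0710 W


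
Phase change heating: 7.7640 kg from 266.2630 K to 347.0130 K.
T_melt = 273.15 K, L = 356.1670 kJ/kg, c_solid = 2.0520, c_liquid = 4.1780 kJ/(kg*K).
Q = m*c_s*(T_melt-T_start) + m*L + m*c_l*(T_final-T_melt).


Q1 (sensible, solid) = 7.7640 * 2.0520 * 6.8870 = 109.7218 kJ
Q2 (latent) = 7.7640 * 356.1670 = 2765.2806 kJ
Q3 (sensible, liquid) = 7.7640 * 4.1780 * 73.8630 = 2395.9674 kJ
Q_total = 5270.9698 kJ

5270.9698 kJ


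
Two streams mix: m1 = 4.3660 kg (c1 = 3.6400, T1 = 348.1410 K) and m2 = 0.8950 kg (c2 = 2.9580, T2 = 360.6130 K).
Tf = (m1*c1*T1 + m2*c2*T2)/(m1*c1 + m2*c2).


num = 6487.4308
den = 18.5396
Tf = 349.9220 K

349.9220 K


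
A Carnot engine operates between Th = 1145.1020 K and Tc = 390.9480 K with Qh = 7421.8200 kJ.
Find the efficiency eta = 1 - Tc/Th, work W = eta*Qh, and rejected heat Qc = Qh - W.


eta = 1 - 390.9480/1145.1020 = 0.6586
W = 0.6586 * 7421.8200 = 4887.9447 kJ
Qc = 7421.8200 - 4887.9447 = 2533.8753 kJ

eta = 65.8591%, W = 4887.9447 kJ, Qc = 2533.8753 kJ


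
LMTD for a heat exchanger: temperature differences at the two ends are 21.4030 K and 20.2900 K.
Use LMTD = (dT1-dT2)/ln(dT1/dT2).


dT1/dT2 = 1.0549
ln(dT1/dT2) = 0.0534
LMTD = 1.1130 / 0.0534 = 20.8415 K

20.8415 K


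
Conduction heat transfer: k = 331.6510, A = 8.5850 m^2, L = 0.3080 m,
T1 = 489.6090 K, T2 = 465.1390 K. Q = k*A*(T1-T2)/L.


dT = 24.4700 K
Q = 331.6510 * 8.5850 * 24.4700 / 0.3080 = 226206.3872 W

226206.3872 W


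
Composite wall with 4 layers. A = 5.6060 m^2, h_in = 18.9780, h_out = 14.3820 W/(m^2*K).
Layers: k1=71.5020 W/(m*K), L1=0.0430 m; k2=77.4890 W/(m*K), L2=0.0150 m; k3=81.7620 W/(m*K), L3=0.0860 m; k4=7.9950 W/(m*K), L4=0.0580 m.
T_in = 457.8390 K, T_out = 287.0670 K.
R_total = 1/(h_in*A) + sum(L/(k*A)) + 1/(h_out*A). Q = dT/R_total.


R_conv_in = 1/(18.9780*5.6060) = 0.0094
R_1 = 0.0430/(71.5020*5.6060) = 0.0001
R_2 = 0.0150/(77.4890*5.6060) = 3.4530e-05
R_3 = 0.0860/(81.7620*5.6060) = 0.0002
R_4 = 0.0580/(7.9950*5.6060) = 0.0013
R_conv_out = 1/(14.3820*5.6060) = 0.0124
R_total = 0.0234 K/W
Q = 170.7720 / 0.0234 = 7289.8978 W

R_total = 0.0234 K/W, Q = 7289.8978 W


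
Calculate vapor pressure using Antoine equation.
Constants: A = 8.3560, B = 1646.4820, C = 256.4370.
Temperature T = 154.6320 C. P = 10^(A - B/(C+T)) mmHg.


C+T = 411.0690
B/(C+T) = 4.0054
log10(P) = 8.3560 - 4.0054 = 4.3506
P = 10^4.3506 = 22419.8914 mmHg

22419.8914 mmHg


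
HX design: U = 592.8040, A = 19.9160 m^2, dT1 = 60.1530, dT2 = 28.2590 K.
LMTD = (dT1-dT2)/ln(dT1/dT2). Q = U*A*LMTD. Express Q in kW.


LMTD = 42.2169 K
Q = 592.8040 * 19.9160 * 42.2169 = 498424.8065 W = 498.4248 kW

498.4248 kW


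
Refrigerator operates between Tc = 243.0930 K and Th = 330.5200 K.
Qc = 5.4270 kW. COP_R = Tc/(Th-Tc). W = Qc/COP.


COP = 243.0930 / 87.4270 = 2.7805
W = 5.4270 / 2.7805 = 1.9518 kW

COP = 2.7805, W = 1.9518 kW


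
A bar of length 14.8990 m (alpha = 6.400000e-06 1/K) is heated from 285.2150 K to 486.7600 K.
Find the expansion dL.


dT = 201.5450 K
dL = 6.400000e-06 * 14.8990 * 201.5450 = 0.019218 m
L_final = 14.918218 m

dL = 0.019218 m


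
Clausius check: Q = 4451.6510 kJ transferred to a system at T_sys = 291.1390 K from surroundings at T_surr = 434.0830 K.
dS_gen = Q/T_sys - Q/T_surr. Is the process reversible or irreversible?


dS_sys = 4451.6510/291.1390 = 15.2905 kJ/K
dS_surr = -4451.6510/434.0830 = -10.2553 kJ/K
dS_gen = 15.2905 - 10.2553 = 5.0352 kJ/K (irreversible)

dS_gen = 5.0352 kJ/K, irreversible


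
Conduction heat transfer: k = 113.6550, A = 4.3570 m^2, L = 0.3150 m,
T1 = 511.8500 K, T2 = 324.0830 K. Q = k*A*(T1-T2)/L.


dT = 187.7670 K
Q = 113.6550 * 4.3570 * 187.7670 / 0.3150 = 295178.5669 W

295178.5669 W


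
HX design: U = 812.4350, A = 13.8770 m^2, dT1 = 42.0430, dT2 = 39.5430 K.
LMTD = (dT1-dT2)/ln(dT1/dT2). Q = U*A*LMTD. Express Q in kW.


LMTD = 40.7802 K
Q = 812.4350 * 13.8770 * 40.7802 = 459762.8478 W = 459.7628 kW

459.7628 kW


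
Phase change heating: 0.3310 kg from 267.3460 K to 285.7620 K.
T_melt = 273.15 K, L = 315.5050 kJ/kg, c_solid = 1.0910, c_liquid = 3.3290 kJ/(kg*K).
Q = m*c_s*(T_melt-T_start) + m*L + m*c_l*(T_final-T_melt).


Q1 (sensible, solid) = 0.3310 * 1.0910 * 5.8040 = 2.0959 kJ
Q2 (latent) = 0.3310 * 315.5050 = 104.4322 kJ
Q3 (sensible, liquid) = 0.3310 * 3.3290 * 12.6120 = 13.8972 kJ
Q_total = 120.4253 kJ

120.4253 kJ


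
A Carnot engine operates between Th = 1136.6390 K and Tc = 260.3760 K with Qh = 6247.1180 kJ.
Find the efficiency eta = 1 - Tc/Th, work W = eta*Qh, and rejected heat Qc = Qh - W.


eta = 1 - 260.3760/1136.6390 = 0.7709
W = 0.7709 * 6247.1180 = 4816.0571 kJ
Qc = 6247.1180 - 4816.0571 = 1431.0609 kJ

eta = 77.0925%, W = 4816.0571 kJ, Qc = 1431.0609 kJ


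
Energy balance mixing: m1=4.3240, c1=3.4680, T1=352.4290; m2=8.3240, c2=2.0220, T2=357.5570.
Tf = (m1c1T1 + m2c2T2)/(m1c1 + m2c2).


num = 11302.9832
den = 31.8268
Tf = 355.1409 K

355.1409 K


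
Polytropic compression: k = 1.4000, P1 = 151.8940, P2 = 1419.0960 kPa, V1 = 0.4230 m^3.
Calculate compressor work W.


(k-1)/k = 0.2857
(P2/P1)^exp = 1.8936
W = 3.5000 * 151.8940 * 0.4230 * (1.8936 - 1) = 200.9414 kJ

200.9414 kJ


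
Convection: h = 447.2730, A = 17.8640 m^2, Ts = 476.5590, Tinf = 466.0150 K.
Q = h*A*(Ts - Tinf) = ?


dT = 10.5440 K
Q = 447.2730 * 17.8640 * 10.5440 = 84247.4549 W

84247.4549 W


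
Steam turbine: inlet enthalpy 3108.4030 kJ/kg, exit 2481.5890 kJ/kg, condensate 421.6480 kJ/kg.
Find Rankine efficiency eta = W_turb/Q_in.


W = 626.8140 kJ/kg
Q_in = 2686.7550 kJ/kg
eta = 0.2333 = 23.3298%

eta = 23.3298%


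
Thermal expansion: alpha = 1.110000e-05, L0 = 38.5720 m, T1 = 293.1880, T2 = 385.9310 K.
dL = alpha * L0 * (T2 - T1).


dT = 92.7430 K
dL = 1.110000e-05 * 38.5720 * 92.7430 = 0.039708 m
L_final = 38.611708 m

dL = 0.039708 m


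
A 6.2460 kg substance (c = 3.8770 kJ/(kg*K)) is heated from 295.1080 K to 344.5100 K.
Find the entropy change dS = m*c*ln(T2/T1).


T2/T1 = 1.1674
ln(T2/T1) = 0.1548
dS = 6.2460 * 3.8770 * 0.1548 = 3.7482 kJ/K

3.7482 kJ/K


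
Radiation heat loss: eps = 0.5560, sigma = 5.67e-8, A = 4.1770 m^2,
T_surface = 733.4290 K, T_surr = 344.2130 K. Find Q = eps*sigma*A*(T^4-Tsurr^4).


T^4 = 2.8936e+11
Tsurr^4 = 1.4038e+10
Q = 0.5560 * 5.67e-8 * 4.1770 * 2.7532e+11 = 36254.0515 W

36254.0515 W


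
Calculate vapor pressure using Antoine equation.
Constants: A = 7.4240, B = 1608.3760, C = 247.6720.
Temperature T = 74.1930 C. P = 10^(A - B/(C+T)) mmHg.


C+T = 321.8650
B/(C+T) = 4.9971
log10(P) = 7.4240 - 4.9971 = 2.4269
P = 10^2.4269 = 267.2689 mmHg

267.2689 mmHg


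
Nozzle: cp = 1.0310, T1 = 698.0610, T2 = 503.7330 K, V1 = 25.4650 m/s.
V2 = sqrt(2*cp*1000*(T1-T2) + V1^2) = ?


dT = 194.3280 K
2*cp*1000*dT = 400704.3360
V1^2 = 648.4662
V2 = sqrt(401352.8022) = 633.5241 m/s

633.5241 m/s


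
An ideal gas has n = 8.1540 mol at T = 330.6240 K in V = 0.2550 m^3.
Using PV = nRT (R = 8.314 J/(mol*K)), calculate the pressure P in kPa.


P = nRT/V = 8.1540 * 8.314 * 330.6240 / 0.2550
= 22413.7799 / 0.2550 = 87897.1761 Pa = 87.8972 kPa

87.8972 kPa


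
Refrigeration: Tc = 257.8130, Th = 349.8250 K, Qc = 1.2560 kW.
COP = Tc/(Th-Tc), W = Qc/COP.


COP = 257.8130 / 92.0120 = 2.8019
W = 1.2560 / 2.8019 = 0.4483 kW

COP = 2.8019, W = 0.4483 kW


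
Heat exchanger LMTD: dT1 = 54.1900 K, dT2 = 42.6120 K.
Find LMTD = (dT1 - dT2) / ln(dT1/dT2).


dT1/dT2 = 1.2717
ln(dT1/dT2) = 0.2404
LMTD = 11.5780 / 0.2404 = 48.1693 K

48.1693 K


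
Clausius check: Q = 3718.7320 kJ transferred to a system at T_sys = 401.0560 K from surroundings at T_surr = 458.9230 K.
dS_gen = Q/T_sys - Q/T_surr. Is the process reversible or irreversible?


dS_sys = 3718.7320/401.0560 = 9.2724 kJ/K
dS_surr = -3718.7320/458.9230 = -8.1032 kJ/K
dS_gen = 9.2724 - 8.1032 = 1.1692 kJ/K (irreversible)

dS_gen = 1.1692 kJ/K, irreversible


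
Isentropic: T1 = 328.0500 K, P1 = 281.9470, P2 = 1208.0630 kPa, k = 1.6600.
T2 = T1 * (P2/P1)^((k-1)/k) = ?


(k-1)/k = 0.3976
(P2/P1)^exp = 1.7834
T2 = 328.0500 * 1.7834 = 585.0408 K

585.0408 K


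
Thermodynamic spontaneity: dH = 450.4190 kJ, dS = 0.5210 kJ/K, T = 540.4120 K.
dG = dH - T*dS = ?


T*dS = 540.4120 * 0.5210 = 281.5547 kJ
dG = 450.4190 - 281.5547 = 168.8643 kJ (non-spontaneous)

dG = 168.8643 kJ, non-spontaneous


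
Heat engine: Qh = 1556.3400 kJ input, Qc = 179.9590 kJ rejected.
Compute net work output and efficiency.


W = 1556.3400 - 179.9590 = 1376.3810 kJ
eta = 1376.3810 / 1556.3400 = 0.8844 = 88.4370%

W = 1376.3810 kJ, eta = 88.4370%


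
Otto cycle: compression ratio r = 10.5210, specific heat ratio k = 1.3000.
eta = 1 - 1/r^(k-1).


r^(k-1) = 2.0259
eta = 1 - 1/2.0259 = 0.5064 = 50.6391%

50.6391%


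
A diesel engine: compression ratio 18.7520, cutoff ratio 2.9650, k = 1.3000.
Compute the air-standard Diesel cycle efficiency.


r^(k-1) = 2.4094
rc^k = 4.1080
eta = 0.4950 = 49.5033%

49.5033%


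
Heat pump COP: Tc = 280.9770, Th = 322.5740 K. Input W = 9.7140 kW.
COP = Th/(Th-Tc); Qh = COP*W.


COP = 322.5740 / 41.5970 = 7.7547
Qh = 7.7547 * 9.7140 = 75.3296 kW

COP = 7.7547, Qh = 75.3296 kW


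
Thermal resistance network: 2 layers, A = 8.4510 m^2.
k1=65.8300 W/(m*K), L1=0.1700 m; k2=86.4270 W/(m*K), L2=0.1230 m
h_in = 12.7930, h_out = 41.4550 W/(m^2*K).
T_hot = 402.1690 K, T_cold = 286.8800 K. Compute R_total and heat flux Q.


R_conv_in = 1/(12.7930*8.4510) = 0.0092
R_1 = 0.1700/(65.8300*8.4510) = 0.0003
R_2 = 0.1230/(86.4270*8.4510) = 0.0002
R_conv_out = 1/(41.4550*8.4510) = 0.0029
R_total = 0.0126 K/W
Q = 115.2890 / 0.0126 = 9165.9946 W

R_total = 0.0126 K/W, Q = 9165.9946 W


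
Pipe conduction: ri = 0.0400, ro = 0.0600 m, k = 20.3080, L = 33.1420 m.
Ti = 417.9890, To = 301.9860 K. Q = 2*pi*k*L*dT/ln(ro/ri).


dT = 116.0030 K
ln(ro/ri) = 0.4055
Q = 2*pi*20.3080*33.1420*116.0030 / 0.4055 = 1209877.6930 W

1209877.6930 W


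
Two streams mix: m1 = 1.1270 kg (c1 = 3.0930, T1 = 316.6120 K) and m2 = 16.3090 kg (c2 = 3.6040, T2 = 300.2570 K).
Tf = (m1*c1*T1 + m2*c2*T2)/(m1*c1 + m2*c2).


num = 18752.0462
den = 62.2634
Tf = 301.1726 K

301.1726 K


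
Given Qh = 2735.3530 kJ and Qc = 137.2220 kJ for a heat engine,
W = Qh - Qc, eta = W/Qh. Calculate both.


W = 2735.3530 - 137.2220 = 2598.1310 kJ
eta = 2598.1310 / 2735.3530 = 0.9498 = 94.9834%

W = 2598.1310 kJ, eta = 94.9834%


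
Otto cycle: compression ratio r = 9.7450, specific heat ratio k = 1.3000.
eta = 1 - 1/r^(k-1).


r^(k-1) = 1.9799
eta = 1 - 1/1.9799 = 0.4949 = 49.4914%

49.4914%


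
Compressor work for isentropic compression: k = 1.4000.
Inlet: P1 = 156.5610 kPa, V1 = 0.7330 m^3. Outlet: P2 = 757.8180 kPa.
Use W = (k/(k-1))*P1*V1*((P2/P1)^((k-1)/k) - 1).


(k-1)/k = 0.2857
(P2/P1)^exp = 1.5692
W = 3.5000 * 156.5610 * 0.7330 * (1.5692 - 1) = 228.6263 kJ

228.6263 kJ


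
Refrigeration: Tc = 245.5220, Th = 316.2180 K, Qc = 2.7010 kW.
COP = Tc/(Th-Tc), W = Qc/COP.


COP = 245.5220 / 70.6960 = 3.4729
W = 2.7010 / 3.4729 = 0.7777 kW

COP = 3.4729, W = 0.7777 kW


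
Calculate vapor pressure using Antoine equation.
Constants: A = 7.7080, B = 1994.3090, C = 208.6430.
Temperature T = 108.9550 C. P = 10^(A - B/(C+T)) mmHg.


C+T = 317.5980
B/(C+T) = 6.2793
log10(P) = 7.7080 - 6.2793 = 1.4287
P = 10^1.4287 = 26.8318 mmHg

26.8318 mmHg


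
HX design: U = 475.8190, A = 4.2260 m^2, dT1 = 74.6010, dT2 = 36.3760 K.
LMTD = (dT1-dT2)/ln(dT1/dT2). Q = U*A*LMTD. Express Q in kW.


LMTD = 53.2200 K
Q = 475.8190 * 4.2260 * 53.2200 = 107015.4149 W = 107.0154 kW

107.0154 kW


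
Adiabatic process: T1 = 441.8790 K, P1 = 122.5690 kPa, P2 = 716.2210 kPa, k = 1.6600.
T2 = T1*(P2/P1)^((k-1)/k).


(k-1)/k = 0.3976
(P2/P1)^exp = 2.0175
T2 = 441.8790 * 2.0175 = 891.5024 K

891.5024 K


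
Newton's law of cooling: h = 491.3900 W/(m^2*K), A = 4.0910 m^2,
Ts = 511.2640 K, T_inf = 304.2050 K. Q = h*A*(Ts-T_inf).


dT = 207.0590 K
Q = 491.3900 * 4.0910 * 207.0590 = 416245.8397 W

416245.8397 W


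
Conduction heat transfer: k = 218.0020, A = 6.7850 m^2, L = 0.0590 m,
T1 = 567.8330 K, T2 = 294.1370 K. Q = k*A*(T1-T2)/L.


dT = 273.6960 K
Q = 218.0020 * 6.7850 * 273.6960 / 0.0590 = 6861621.6701 W

6861621.6701 W


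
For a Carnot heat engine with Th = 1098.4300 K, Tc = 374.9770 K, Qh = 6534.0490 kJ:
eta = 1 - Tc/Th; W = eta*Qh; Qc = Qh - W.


eta = 1 - 374.9770/1098.4300 = 0.6586
W = 0.6586 * 6534.0490 = 4303.4853 kJ
Qc = 6534.0490 - 4303.4853 = 2230.5637 kJ

eta = 65.8625%, W = 4303.4853 kJ, Qc = 2230.5637 kJ
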